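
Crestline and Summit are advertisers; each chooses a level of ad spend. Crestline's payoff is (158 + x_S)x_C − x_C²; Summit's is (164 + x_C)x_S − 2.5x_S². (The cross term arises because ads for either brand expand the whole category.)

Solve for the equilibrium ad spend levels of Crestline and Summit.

106, 54

Expanding Crestline's payoff: 158x_C + x_Sx_C − x_C².
∂π/∂x_C = 158 + x_S − 2x_C = 0, so x_C = 79 + 0.5x_S.
Likewise for Summit: x_S = 32.8 + 0.2x_C.
Plugging x_S into Crestline's best response: x_C = 79 + 0.5(32.8 + 0.2x_C) ⇒ 0.9x_C = 95.4, so x_C = 106.
Then x_S = 32.8 + 0.2·106 = 54.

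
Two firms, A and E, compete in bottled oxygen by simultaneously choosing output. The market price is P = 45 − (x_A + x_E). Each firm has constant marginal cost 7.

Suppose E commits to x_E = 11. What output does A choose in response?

13.5

Firm A's profit: π = x_A(45 − (x_A + x_E)) − 7x_A.
∂π/∂x_A = 38 − 2x_A − x_E = 0, so x_A = 19 − 0.5x_E.
At x_E = 11: x_A = 19 − 0.5·11 = 13.5.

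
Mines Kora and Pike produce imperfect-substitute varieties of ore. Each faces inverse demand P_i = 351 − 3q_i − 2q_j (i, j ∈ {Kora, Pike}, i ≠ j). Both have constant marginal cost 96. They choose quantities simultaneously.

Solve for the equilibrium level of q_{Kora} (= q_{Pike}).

Mine Kora's profit: π = q_{Kora}(351 − 3q_{Kora} − 2q_{Pike}) − 96q_{Kora}.
∂π/∂q_{Kora} = 255 − 6q_{Kora} − 2q_{Pike} = 0 ⇒ q_{Kora} = 42.5 − (1/3)q_{Pike}.
By symmetry q_{Pike} = q_{Kora}; substituting into the reaction function, (4/3)q_{Kora} = 42.5 and q_{Kora} = 31.875.

31.875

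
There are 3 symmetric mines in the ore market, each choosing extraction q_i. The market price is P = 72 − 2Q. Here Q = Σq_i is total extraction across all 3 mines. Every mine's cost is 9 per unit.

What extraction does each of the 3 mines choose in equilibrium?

7.875

A representative mine's profit is π_i = q_i(72 − 2Q) − 9q_i, with Q = q_i + Σ_{j≠i} q_j.
First-order condition: 63 − 4q_i − 2Σ_{j≠i} q_j = 0.
With identical mines, set every q_j = q: then 63 − 4q − 4q = 0, i.e. q = 63/8 = 7.875.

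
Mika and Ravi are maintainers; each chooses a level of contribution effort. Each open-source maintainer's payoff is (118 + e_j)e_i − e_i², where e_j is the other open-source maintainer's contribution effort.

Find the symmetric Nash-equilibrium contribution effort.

118

Mika's payoff is (118 + e_R)e_M − e_M².
∂π/∂e_M = 118 + e_R − 2e_M = 0, so e_M = 59 + 0.5e_R.
The game is symmetric, so in equilibrium e_R = e_M: the reaction function gives 0.5e_M = 59, hence e_M = 118.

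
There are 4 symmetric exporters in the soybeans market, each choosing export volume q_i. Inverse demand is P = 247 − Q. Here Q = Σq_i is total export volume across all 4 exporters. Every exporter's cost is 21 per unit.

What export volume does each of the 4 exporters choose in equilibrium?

A representative exporter's profit is π_i = q_i(247 − Q) − 21q_i, with Q = q_i + Σ_{j≠i} q_j.
First-order condition: 226 − 2q_i − Σ_{j≠i} q_j = 0.
In a symmetric equilibrium every exporter chooses the same q, so Σ_{j≠i} q_j = 3q. The condition becomes 226 − 5q = 0, giving q = 226/5 = 45.2.

45.2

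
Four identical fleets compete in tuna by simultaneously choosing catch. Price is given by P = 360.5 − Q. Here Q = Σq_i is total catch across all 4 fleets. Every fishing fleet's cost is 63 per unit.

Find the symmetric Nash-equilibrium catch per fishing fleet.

59.5

A representative fishing fleet's profit is π_i = q_i(360.5 − Q) − 63q_i, with Q = q_i + Σ_{j≠i} q_j.
First-order condition: 297.5 − 2q_i − Σ_{j≠i} q_j = 0.
Imposing symmetry (q_j = q for all j) turns Σ_{j≠i} q_j into 3q, so 297.5 = 5q and q = 59.5.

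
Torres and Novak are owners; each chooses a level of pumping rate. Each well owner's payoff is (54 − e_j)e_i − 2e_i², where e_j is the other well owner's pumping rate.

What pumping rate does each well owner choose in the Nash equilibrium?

10.8

Torres's payoff is (54 − e_N)e_T − 2e_T².
∂π/∂e_T = 54 − e_N − 4e_T = 0, so e_T = 13.5 − 0.25e_N.
Setting e_T = e_N in the reaction function: e_T = 13.5 − 0.25e_T, so e_T = 13.5 / 1.25 = 10.8.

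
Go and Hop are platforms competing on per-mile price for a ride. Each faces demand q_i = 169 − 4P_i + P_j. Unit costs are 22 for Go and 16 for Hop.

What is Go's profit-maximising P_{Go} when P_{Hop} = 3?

Go's profit: π = (P_{Go} − 22)(169 − 4P_{Go} + P_{Hop}).
∂π/∂P_{Go} = 257 − 8P_{Go} + P_{Hop} = 0 ⇒ P_{Go} = 32.125 + 0.125P_{Hop}.
At P_{Hop} = 3: P_{Go} = 32.125 + 0.125·3 = 32.5.

32.5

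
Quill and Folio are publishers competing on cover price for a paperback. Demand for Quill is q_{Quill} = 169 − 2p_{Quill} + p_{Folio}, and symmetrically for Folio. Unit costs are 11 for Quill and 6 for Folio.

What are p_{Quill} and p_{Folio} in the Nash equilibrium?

63, 61

Quill's profit: π = (p_{Quill} − 11)(169 − 2p_{Quill} + p_{Folio}).
∂π/∂p_{Quill} = 191 − 4p_{Quill} + p_{Folio} = 0 ⇒ p_{Quill} = 47.75 + 0.25p_{Folio}.
Similarly p_{Folio} = 45.25 + 0.25p_{Quill}.
Solving the two reaction functions simultaneously: (1 − (0.25)(0.25))p_{Quill} = 47.75 + 0.25·45.25, so 0.9375p_{Quill} = 59.0625 and p_{Quill} = 63.
Then p_{Folio} = 45.25 + 0.25·63 = 61.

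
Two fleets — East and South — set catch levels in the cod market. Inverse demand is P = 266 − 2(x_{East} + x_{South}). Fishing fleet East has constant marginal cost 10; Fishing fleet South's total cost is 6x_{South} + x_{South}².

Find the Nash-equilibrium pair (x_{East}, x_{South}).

50.8, 26.4

Fishing fleet East's profit: π = x_{East}(266 − 2(x_{East} + x_{South})) − 10x_{East}.
∂π/∂x_{East} = 256 − 4x_{East} − 2x_{South} = 0, so x_{East} = 64 − 0.5x_{South}.
For South: ∂π/∂x_{South} = 260 − 6x_{South} − 2x_{East} = 0 ⇒ x_{South} = 130/3 − (1/3)x_{East}.
Substituting the second reaction function into the first: x_{East} = 64 − 0.5(130/3 − (1/3)x_{East}), which gives (5/6)x_{East} = 127/3 ⇒ x_{East} = 50.8.
Then x_{South} = 130/3 − (1/3)·50.8 = 26.4.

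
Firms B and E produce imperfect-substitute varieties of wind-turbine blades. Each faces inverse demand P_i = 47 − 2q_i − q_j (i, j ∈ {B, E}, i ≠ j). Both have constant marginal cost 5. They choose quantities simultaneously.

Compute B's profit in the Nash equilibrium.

Firm B's profit: π = q_B(47 − 2q_B − q_E) − 5q_B.
∂π/∂q_B = 42 − 4q_B − q_E = 0 ⇒ q_B = 10.5 − 0.25q_E.
By symmetry q_E = q_B; substituting into the reaction function, 1.25q_B = 10.5 and q_B = 8.4.
P_B = 47 − 2·8.4 − 8.4 = 21.8.
Profit = (21.8 − 5)·8.4 = 141.12.

141.12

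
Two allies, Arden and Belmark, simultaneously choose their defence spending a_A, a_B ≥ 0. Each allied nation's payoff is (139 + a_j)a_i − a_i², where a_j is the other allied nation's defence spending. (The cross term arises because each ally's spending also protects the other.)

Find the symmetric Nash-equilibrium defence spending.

139

Arden's payoff is (139 + a_B)a_A − a_A².
∂π/∂a_A = 139 + a_B − 2a_A = 0, so a_A = 69.5 + 0.5a_B.
The game is symmetric, so in equilibrium a_B = a_A: the reaction function gives 0.5a_A = 69.5, hence a_A = 139.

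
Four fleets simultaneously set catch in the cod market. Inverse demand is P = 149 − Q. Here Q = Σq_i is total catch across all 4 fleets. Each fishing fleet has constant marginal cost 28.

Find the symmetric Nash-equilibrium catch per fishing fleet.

A representative fishing fleet's profit is π_i = q_i(149 − Q) − 28q_i, with Q = q_i + Σ_{j≠i} q_j.
First-order condition: 121 − 2q_i − Σ_{j≠i} q_j = 0.
With identical fishing fleets, set every q_j = q: then 121 − 2q − 3q = 0, i.e. q = 121/5 = 24.2.

24.2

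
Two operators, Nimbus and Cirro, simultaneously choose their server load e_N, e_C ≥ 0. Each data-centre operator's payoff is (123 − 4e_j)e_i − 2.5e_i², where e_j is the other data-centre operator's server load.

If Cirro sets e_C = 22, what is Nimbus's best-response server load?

Nimbus's payoff is (123 − 4e_C)e_N − 2.5e_N².
∂π/∂e_N = 123 − 4e_C − 5e_N = 0, so e_N = 24.6 − 0.8e_C.
At e_C = 22: e_N = 24.6 − 0.8·22 = 7.

7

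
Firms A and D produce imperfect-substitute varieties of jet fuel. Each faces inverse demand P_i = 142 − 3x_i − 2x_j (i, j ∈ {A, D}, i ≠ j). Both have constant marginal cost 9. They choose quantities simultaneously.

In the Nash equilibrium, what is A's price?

58.875

Firm A's profit: π = x_A(142 − 3x_A − 2x_D) − 9x_A.
∂π/∂x_A = 133 − 6x_A − 2x_D = 0 ⇒ x_A = 133/6 − (1/3)x_D.
By symmetry x_D = x_A; substituting into the reaction function, (4/3)x_A = 133/6 and x_A = 16.625.
P_A = 142 − 3·16.625 − 2·16.625 = 58.875.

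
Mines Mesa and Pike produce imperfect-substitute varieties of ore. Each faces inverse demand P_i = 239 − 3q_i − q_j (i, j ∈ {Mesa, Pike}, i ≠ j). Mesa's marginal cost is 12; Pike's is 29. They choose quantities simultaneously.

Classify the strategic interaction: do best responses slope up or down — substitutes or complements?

strategic substitutes

Mine Mesa's profit: π = q_{Mesa}(239 − 3q_{Mesa} − q_{Pike}) − 12q_{Mesa}.
∂π/∂q_{Mesa} = 227 − 6q_{Mesa} − q_{Pike} = 0 ⇒ q_{Mesa} = 227/6 − (1/6)q_{Pike}.
The best-response slope dq_{Mesa}/dq_{Pike} = −1/6 < 0: the reaction function is downward-sloping, so the choices are strategic substitutes.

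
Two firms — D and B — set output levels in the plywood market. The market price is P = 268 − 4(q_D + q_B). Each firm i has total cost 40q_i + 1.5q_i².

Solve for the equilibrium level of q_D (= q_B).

Firm D's profit: π = q_D(268 − 4(q_D + q_B)) − 40q_D − 1.5q_D².
∂π/∂q_D = 228 − 11q_D − 4q_B = 0, so q_D = 228/11 − (4/11)q_B.
By symmetry q_B = q_D; substituting into the reaction function, (15/11)q_D = 228/11 and q_D = 15.2.

15.2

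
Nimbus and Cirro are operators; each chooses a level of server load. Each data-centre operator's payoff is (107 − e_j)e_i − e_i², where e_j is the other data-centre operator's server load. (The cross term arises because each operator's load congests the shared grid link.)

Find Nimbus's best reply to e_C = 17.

Nimbus's payoff is (107 − e_C)e_N − e_N².
∂π/∂e_N = 107 − e_C − 2e_N = 0, so e_N = 53.5 − 0.5e_C.
At e_C = 17: e_N = 53.5 − 0.5·17 = 45.

45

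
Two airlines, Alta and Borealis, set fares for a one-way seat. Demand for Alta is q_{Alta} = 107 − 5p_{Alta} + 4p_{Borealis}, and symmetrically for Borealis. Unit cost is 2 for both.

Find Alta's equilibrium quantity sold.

Alta's profit: π = (p_{Alta} − 2)(107 − 5p_{Alta} + 4p_{Borealis}).
∂π/∂p_{Alta} = 117 − 10p_{Alta} + 4p_{Borealis} = 0 ⇒ p_{Alta} = 11.7 + 0.4p_{Borealis}.
The game is symmetric, so in equilibrium p_{Borealis} = p_{Alta}: the reaction function gives 0.6p_{Alta} = 11.7, hence p_{Alta} = 19.5.
q_{Alta} = 107 − 5·19.5 + 4·19.5 = 87.5.

87.5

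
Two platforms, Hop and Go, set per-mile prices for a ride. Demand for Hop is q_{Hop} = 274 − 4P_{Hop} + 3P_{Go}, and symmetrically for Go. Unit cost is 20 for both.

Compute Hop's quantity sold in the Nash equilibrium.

Hop's profit: π = (P_{Hop} − 20)(274 − 4P_{Hop} + 3P_{Go}).
∂π/∂P_{Hop} = 354 − 8P_{Hop} + 3P_{Go} = 0 ⇒ P_{Hop} = 44.25 + 0.375P_{Go}.
By symmetry P_{Go} = P_{Hop}; substituting into the reaction function, 0.625P_{Hop} = 44.25 and P_{Hop} = 70.8.
q_{Hop} = 274 − 4·70.8 + 3·70.8 = 203.2.

203.2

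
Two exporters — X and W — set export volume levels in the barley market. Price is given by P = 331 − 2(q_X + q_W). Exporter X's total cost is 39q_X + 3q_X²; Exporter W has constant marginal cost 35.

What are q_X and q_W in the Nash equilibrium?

16, 66

Exporter X's profit: π = q_X(331 − 2(q_X + q_W)) − 39q_X − 3q_X².
∂π/∂q_X = 292 − 10q_X − 2q_W = 0, so q_X = 29.2 − 0.2q_W.
For W: ∂π/∂q_W = 296 − 4q_W − 2q_X = 0 ⇒ q_W = 74 − 0.5q_X.
Plugging q_W into X's best response: q_X = 29.2 − 0.2(74 − 0.5q_X) ⇒ 0.9q_X = 14.4, so q_X = 16.
Then q_W = 74 − 0.5·16 = 66.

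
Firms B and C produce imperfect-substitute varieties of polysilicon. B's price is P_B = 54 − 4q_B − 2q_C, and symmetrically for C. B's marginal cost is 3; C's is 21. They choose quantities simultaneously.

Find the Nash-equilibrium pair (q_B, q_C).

5.7, 2.7

Firm B's profit: π = q_B(54 − 4q_B − 2q_C) − 3q_B.
∂π/∂q_B = 51 − 8q_B − 2q_C = 0 ⇒ q_B = 6.375 − 0.25q_C.
Similarly q_C = 4.125 − 0.25q_B.
Substituting the second reaction function into the first: q_B = 6.375 − 0.25(4.125 − 0.25q_B), which gives 0.9375q_B = 171/32 ⇒ q_B = 5.7.
Then q_C = 4.125 − 0.25·5.7 = 2.7.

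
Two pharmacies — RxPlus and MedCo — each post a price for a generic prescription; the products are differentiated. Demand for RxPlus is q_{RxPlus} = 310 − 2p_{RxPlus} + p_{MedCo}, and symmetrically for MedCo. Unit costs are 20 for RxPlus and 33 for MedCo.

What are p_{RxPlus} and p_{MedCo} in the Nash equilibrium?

RxPlus's profit: π = (p_{RxPlus} − 20)(310 − 2p_{RxPlus} + p_{MedCo}).
∂π/∂p_{RxPlus} = 350 − 4p_{RxPlus} + p_{MedCo} = 0 ⇒ p_{RxPlus} = 87.5 + 0.25p_{MedCo}.
Similarly p_{MedCo} = 94 + 0.25p_{RxPlus}.
Plugging p_{MedCo} into RxPlus's best response: p_{RxPlus} = 87.5 + 0.25(94 + 0.25p_{RxPlus}) ⇒ 0.9375p_{RxPlus} = 111, so p_{RxPlus} = 118.4.
Then p_{MedCo} = 94 + 0.25·118.4 = 123.6.

118.4, 123.6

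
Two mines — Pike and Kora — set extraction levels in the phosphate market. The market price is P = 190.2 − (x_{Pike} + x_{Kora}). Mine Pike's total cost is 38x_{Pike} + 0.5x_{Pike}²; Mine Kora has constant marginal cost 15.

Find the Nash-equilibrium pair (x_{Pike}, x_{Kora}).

Mine Pike's profit: π = x_{Pike}(190.2 − (x_{Pike} + x_{Kora})) − 38x_{Pike} − 0.5x_{Pike}².
∂π/∂x_{Pike} = 152.2 − 3x_{Pike} − x_{Kora} = 0, so x_{Pike} = 761/15 − (1/3)x_{Kora}.
For Kora: ∂π/∂x_{Kora} = 175.2 − 2x_{Kora} − x_{Pike} = 0 ⇒ x_{Kora} = 87.6 − 0.5x_{Pike}.
Substituting the second reaction function into the first: x_{Pike} = 761/15 − (1/3)(87.6 − 0.5x_{Pike}), which gives (5/6)x_{Pike} = 323/15 ⇒ x_{Pike} = 25.84.
Then x_{Kora} = 87.6 − 0.5·25.84 = 74.68.

25.84, 74.68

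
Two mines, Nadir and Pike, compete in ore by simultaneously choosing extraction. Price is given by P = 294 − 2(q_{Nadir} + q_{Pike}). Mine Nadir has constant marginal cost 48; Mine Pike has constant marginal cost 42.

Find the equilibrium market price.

128

Mine Nadir's profit: π = q_{Nadir}(294 − 2(q_{Nadir} + q_{Pike})) − 48q_{Nadir}.
∂π/∂q_{Nadir} = 246 − 4q_{Nadir} − 2q_{Pike} = 0, so q_{Nadir} = 61.5 − 0.5q_{Pike}.
By the same steps for Pike: q_{Pike} = 63 − 0.5q_{Nadir}.
Solving the two reaction functions simultaneously: (1 − (−0.5)(−0.5))q_{Nadir} = 61.5 − 0.5·63, so 0.75q_{Nadir} = 30 and q_{Nadir} = 40.
Then q_{Pike} = 63 − 0.5·40 = 43.
Equilibrium price: P = 294 − 2·83 = 128.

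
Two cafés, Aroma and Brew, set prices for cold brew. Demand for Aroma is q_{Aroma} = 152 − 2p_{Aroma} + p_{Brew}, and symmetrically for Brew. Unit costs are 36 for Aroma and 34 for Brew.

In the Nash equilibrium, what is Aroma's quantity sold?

Aroma's profit: π = (p_{Aroma} − 36)(152 − 2p_{Aroma} + p_{Brew}).
∂π/∂p_{Aroma} = 224 − 4p_{Aroma} + p_{Brew} = 0 ⇒ p_{Aroma} = 56 + 0.25p_{Brew}.
Similarly p_{Brew} = 55 + 0.25p_{Aroma}.
Plugging p_{Brew} into Aroma's best response: p_{Aroma} = 56 + 0.25(55 + 0.25p_{Aroma}) ⇒ 0.9375p_{Aroma} = 69.75, so p_{Aroma} = 74.4.
Then p_{Brew} = 55 + 0.25·74.4 = 73.6.
q_{Aroma} = 152 − 2·74.4 + 73.6 = 76.8.

76.8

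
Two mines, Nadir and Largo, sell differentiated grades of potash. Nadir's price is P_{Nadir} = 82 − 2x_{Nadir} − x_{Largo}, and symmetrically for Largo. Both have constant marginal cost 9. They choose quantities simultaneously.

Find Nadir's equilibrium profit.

Mine Nadir's profit: π = x_{Nadir}(82 − 2x_{Nadir} − x_{Largo}) − 9x_{Nadir}.
∂π/∂x_{Nadir} = 73 − 4x_{Nadir} − x_{Largo} = 0 ⇒ x_{Nadir} = 18.25 − 0.25x_{Largo}.
By symmetry x_{Largo} = x_{Nadir}; substituting into the reaction function, 1.25x_{Nadir} = 18.25 and x_{Nadir} = 14.6.
P_{Nadir} = 82 − 2·14.6 − 14.6 = 38.2.
Profit = (38.2 − 9)·14.6 = 426.32.

426.32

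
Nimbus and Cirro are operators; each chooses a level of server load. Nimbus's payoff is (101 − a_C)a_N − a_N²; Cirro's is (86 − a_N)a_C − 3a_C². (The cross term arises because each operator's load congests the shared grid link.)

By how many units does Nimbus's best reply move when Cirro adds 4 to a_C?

-2

Expanding Nimbus's payoff: 101a_N − a_Ca_N − a_N².
∂π/∂a_N = 101 − a_C − 2a_N = 0, so a_N = 50.5 − 0.5a_C.
The reaction-function slope is −0.5, so a 4-unit rise in a_C moves a_N by −0.5 × 4 = −2. Nimbus's best response falls — the actions are strategic substitutes.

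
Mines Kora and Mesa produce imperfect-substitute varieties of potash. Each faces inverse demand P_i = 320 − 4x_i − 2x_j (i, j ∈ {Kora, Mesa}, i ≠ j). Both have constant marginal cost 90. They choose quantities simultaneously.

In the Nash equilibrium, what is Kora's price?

182

Mine Kora's profit: π = x_{Kora}(320 − 4x_{Kora} − 2x_{Mesa}) − 90x_{Kora}.
∂π/∂x_{Kora} = 230 − 8x_{Kora} − 2x_{Mesa} = 0 ⇒ x_{Kora} = 28.75 − 0.25x_{Mesa}.
Setting x_{Kora} = x_{Mesa} in the reaction function: x_{Kora} = 28.75 − 0.25x_{Kora}, so x_{Kora} = 28.75 / 1.25 = 23.
P_{Kora} = 320 − 4·23 − 2·23 = 182.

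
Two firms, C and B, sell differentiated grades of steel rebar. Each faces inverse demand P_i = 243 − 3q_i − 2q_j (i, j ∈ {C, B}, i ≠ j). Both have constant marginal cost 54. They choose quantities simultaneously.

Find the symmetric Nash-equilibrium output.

23.625

Firm C's profit: π = q_C(243 − 3q_C − 2q_B) − 54q_C.
∂π/∂q_C = 189 − 6q_C − 2q_B = 0 ⇒ q_C = 31.5 − (1/3)q_B.
The game is symmetric, so in equilibrium q_B = q_C: the reaction function gives (4/3)q_C = 31.5, hence q_C = 23.625.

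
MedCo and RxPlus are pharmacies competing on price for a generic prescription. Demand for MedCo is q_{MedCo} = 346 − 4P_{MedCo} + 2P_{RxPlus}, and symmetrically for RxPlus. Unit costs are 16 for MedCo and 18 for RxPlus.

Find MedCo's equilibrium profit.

MedCo's profit: π = (P_{MedCo} − 16)(346 − 4P_{MedCo} + 2P_{RxPlus}).
∂π/∂P_{MedCo} = 410 − 8P_{MedCo} + 2P_{RxPlus} = 0 ⇒ P_{MedCo} = 51.25 + 0.25P_{RxPlus}.
Similarly P_{RxPlus} = 52.25 + 0.25P_{MedCo}.
Solving the two reaction functions simultaneously: (1 − (0.25)(0.25))P_{MedCo} = 51.25 + 0.25·52.25, so 0.9375P_{MedCo} = 64.3125 and P_{MedCo} = 68.6.
Then P_{RxPlus} = 52.25 + 0.25·68.6 = 69.4.
q_{MedCo} = 346 − 4·68.6 + 2·69.4 = 210.4.
Profit = (68.6 − 16)·210.4 = 11067.04.

11067.04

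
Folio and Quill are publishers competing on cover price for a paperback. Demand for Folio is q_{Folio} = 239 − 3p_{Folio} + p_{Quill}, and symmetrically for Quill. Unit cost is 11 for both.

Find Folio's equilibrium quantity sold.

Folio's profit: π = (p_{Folio} − 11)(239 − 3p_{Folio} + p_{Quill}).
∂π/∂p_{Folio} = 272 − 6p_{Folio} + p_{Quill} = 0 ⇒ p_{Folio} = 136/3 + (1/6)p_{Quill}.
The game is symmetric, so in equilibrium p_{Quill} = p_{Folio}: the reaction function gives (5/6)p_{Folio} = 136/3, hence p_{Folio} = 54.4.
q_{Folio} = 239 − 3·54.4 + 54.4 = 130.2.

130.2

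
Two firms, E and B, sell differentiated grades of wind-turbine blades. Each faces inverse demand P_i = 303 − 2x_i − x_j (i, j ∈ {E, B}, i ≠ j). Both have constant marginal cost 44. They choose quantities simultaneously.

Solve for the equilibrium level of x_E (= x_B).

Firm E's profit: π = x_E(303 − 2x_E − x_B) − 44x_E.
∂π/∂x_E = 259 − 4x_E − x_B = 0 ⇒ x_E = 64.75 − 0.25x_B.
Setting x_E = x_B in the reaction function: x_E = 64.75 − 0.25x_E, so x_E = 64.75 / 1.25 = 51.8.

51.8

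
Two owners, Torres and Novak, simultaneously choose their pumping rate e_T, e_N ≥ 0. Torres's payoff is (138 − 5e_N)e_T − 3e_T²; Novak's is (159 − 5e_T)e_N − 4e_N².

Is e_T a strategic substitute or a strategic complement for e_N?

Expanding Torres's payoff: 138e_T − 5e_Ne_T − 3e_T².
∂π/∂e_T = 138 − 5e_N − 6e_T = 0, so e_T = 23 − (5/6)e_N.
The best-response slope de_T/de_N = −5/6 < 0: the reaction function is downward-sloping, so the choices are strategic substitutes.

strategic substitutes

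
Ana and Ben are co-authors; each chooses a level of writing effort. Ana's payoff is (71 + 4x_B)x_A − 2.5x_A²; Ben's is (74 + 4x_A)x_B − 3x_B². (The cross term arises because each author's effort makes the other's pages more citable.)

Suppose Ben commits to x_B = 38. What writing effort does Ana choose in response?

44.6

Expanding Ana's payoff: 71x_A + 4x_Bx_A − 2.5x_A².
∂π/∂x_A = 71 + 4x_B − 5x_A = 0, so x_A = 14.2 + 0.8x_B.
At x_B = 38: x_A = 14.2 + 0.8·38 = 44.6.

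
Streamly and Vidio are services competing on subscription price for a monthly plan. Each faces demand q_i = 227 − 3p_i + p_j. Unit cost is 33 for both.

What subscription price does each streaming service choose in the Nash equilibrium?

65.2

Streamly's profit: π = (p_{Streamly} − 33)(227 − 3p_{Streamly} + p_{Vidio}).
∂π/∂p_{Streamly} = 326 − 6p_{Streamly} + p_{Vidio} = 0 ⇒ p_{Streamly} = 163/3 + (1/6)p_{Vidio}.
The game is symmetric, so in equilibrium p_{Vidio} = p_{Streamly}: the reaction function gives (5/6)p_{Streamly} = 163/3, hence p_{Streamly} = 65.2.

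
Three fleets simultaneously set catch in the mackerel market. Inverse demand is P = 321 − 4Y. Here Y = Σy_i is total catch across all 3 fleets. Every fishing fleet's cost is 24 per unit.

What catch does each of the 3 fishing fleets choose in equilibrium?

18.5625

A representative fishing fleet's profit is π_i = y_i(321 − 4Y) − 24y_i, with Y = y_i + Σ_{j≠i} y_j.
First-order condition: 297 − 8y_i − 4Σ_{j≠i} y_j = 0.
In a symmetric equilibrium every fishing fleet chooses the same y, so Σ_{j≠i} y_j = 2y. The condition becomes 297 − 16y = 0, giving y = 297/16 = 18.5625.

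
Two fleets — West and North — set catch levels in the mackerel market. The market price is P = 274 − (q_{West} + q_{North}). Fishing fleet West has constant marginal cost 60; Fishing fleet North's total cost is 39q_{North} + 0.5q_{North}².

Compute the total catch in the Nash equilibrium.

132.6

Fishing fleet West's profit: π = q_{West}(274 − (q_{West} + q_{North})) − 60q_{West}.
∂π/∂q_{West} = 214 − 2q_{West} − q_{North} = 0, so q_{West} = 107 − 0.5q_{North}.
For North: ∂π/∂q_{North} = 235 − 3q_{North} − q_{West} = 0 ⇒ q_{North} = 235/3 − (1/3)q_{West}.
Substituting the second reaction function into the first: q_{West} = 107 − 0.5(235/3 − (1/3)q_{West}), which gives (5/6)q_{West} = 407/6 ⇒ q_{West} = 81.4.
Then q_{North} = 235/3 − (1/3)·81.4 = 51.2.
Total catch: 81.4 + 51.2 = 132.6.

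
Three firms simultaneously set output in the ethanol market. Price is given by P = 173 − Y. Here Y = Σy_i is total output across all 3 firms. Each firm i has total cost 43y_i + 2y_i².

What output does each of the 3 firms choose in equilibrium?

16.25

A representative firm's profit is π_i = y_i(173 − Y) − 43y_i − 2y_i², with Y = y_i + Σ_{j≠i} y_j.
First-order condition: 130 − 6y_i − Σ_{j≠i} y_j = 0.
With identical firms, set every y_j = y: then 130 − 6y − 2y = 0, i.e. y = 130/8 = 16.25.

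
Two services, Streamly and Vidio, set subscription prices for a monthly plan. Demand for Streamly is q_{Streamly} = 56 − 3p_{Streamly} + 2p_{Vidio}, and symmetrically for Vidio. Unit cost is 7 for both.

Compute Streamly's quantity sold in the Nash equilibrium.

36.75

Streamly's profit: π = (p_{Streamly} − 7)(56 − 3p_{Streamly} + 2p_{Vidio}).
∂π/∂p_{Streamly} = 77 − 6p_{Streamly} + 2p_{Vidio} = 0 ⇒ p_{Streamly} = 77/6 + (1/3)p_{Vidio}.
By symmetry p_{Vidio} = p_{Streamly}; substituting into the reaction function, (2/3)p_{Streamly} = 77/6 and p_{Streamly} = 19.25.
q_{Streamly} = 56 − 3·19.25 + 2·19.25 = 36.75.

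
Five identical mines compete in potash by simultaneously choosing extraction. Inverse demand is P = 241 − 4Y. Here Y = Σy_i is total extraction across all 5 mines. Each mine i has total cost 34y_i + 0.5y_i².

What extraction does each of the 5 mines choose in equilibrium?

A representative mine's profit is π_i = y_i(241 − 4Y) − 34y_i − 0.5y_i², with Y = y_i + Σ_{j≠i} y_j.
First-order condition: 207 − 9y_i − 4Σ_{j≠i} y_j = 0.
With identical mines, set every y_j = y: then 207 − 9y − 16y = 0, i.e. y = 207/25 = 8.28.

8.28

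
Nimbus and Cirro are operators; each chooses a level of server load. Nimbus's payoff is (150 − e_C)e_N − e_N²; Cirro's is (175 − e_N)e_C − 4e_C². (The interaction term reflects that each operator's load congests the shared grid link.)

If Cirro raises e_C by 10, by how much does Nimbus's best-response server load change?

-5

Expanding Nimbus's payoff: 150e_N − e_Ce_N − e_N².
∂π/∂e_N = 150 − e_C − 2e_N = 0, so e_N = 75 − 0.5e_C.
The reaction-function slope is −0.5, so a 10-unit rise in e_C moves e_N by −0.5 × 10 = −5. Nimbus's best response falls — the actions are strategic substitutes.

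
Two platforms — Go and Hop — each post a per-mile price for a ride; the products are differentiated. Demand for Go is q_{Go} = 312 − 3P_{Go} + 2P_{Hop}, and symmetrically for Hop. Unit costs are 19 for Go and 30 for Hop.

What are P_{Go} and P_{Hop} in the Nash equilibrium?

94.3125, 98.4375

Go's profit: π = (P_{Go} − 19)(312 − 3P_{Go} + 2P_{Hop}).
∂π/∂P_{Go} = 369 − 6P_{Go} + 2P_{Hop} = 0 ⇒ P_{Go} = 61.5 + (1/3)P_{Hop}.
Similarly P_{Hop} = 67 + (1/3)P_{Go}.
Plugging P_{Hop} into Go's best response: P_{Go} = 61.5 + (1/3)(67 + (1/3)P_{Go}) ⇒ (8/9)P_{Go} = 503/6, so P_{Go} = 94.3125.
Then P_{Hop} = 67 + (1/3)·94.3125 = 98.4375.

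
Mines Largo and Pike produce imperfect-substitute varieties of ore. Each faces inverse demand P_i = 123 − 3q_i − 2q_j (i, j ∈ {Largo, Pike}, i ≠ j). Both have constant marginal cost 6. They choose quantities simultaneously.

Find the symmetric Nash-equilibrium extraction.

14.625

Mine Largo's profit: π = q_{Largo}(123 − 3q_{Largo} − 2q_{Pike}) − 6q_{Largo}.
∂π/∂q_{Largo} = 117 − 6q_{Largo} − 2q_{Pike} = 0 ⇒ q_{Largo} = 19.5 − (1/3)q_{Pike}.
By symmetry q_{Pike} = q_{Largo}; substituting into the reaction function, (4/3)q_{Largo} = 19.5 and q_{Largo} = 14.625.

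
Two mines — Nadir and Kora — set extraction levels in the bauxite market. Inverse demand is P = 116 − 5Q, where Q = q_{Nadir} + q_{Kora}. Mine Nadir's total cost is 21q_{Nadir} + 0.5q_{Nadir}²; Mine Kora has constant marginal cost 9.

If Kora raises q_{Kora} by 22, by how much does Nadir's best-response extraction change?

Mine Nadir's profit: π = q_{Nadir}(116 − 5(q_{Nadir} + q_{Kora})) − 21q_{Nadir} − 0.5q_{Nadir}².
∂π/∂q_{Nadir} = 95 − 11q_{Nadir} − 5q_{Kora} = 0, so q_{Nadir} = 95/11 − (5/11)q_{Kora}.
The reaction-function slope is −5/11, so a 22-unit rise in q_{Kora} moves q_{Nadir} by −5/11 × 22 = −10. Nadir's best response falls — the actions are strategic substitutes.

-10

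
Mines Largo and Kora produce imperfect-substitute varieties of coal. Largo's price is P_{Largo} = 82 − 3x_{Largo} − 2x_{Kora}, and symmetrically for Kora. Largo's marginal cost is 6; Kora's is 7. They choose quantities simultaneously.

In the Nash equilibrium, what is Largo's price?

34.6875

Mine Largo's profit: π = x_{Largo}(82 − 3x_{Largo} − 2x_{Kora}) − 6x_{Largo}.
∂π/∂x_{Largo} = 76 − 6x_{Largo} − 2x_{Kora} = 0 ⇒ x_{Largo} = 38/3 − (1/3)x_{Kora}.
Similarly x_{Kora} = 12.5 − (1/3)x_{Largo}.
Plugging x_{Kora} into Largo's best response: x_{Largo} = 38/3 − (1/3)(12.5 − (1/3)x_{Largo}) ⇒ (8/9)x_{Largo} = 8.5, so x_{Largo} = 9.5625.
Then x_{Kora} = 12.5 − (1/3)·9.5625 = 9.3125.
P_{Largo} = 82 − 3·9.5625 − 2·9.3125 = 34.6875.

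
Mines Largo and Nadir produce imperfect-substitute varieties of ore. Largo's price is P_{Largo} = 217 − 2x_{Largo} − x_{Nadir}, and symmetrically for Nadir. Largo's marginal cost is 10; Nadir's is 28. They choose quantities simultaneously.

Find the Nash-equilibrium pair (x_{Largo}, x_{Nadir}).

Mine Largo's profit: π = x_{Largo}(217 − 2x_{Largo} − x_{Nadir}) − 10x_{Largo}.
∂π/∂x_{Largo} = 207 − 4x_{Largo} − x_{Nadir} = 0 ⇒ x_{Largo} = 51.75 − 0.25x_{Nadir}.
Similarly x_{Nadir} = 47.25 − 0.25x_{Largo}.
Solving the two reaction functions simultaneously: (1 − (−0.25)(−0.25))x_{Largo} = 51.75 − 0.25·47.25, so 0.9375x_{Largo} = 39.9375 and x_{Largo} = 42.6.
Then x_{Nadir} = 47.25 − 0.25·42.6 = 36.6.

42.6, 36.6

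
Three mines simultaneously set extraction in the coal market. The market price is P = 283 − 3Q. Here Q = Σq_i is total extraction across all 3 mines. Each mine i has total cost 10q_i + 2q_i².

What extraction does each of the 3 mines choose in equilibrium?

A representative mine's profit is π_i = q_i(283 − 3Q) − 10q_i − 2q_i², with Q = q_i + Σ_{j≠i} q_j.
First-order condition: 273 − 10q_i − 3Σ_{j≠i} q_j = 0.
Imposing symmetry (q_j = q for all j) turns Σ_{j≠i} q_j into 2q, so 273 = 16q and q = 17.0625.

17.0625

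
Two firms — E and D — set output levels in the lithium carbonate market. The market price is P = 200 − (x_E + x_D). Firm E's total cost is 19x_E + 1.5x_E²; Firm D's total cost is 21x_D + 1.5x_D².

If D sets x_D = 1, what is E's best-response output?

36

Firm E's profit: π = x_E(200 − (x_E + x_D)) − 19x_E − 1.5x_E².
∂π/∂x_E = 181 − 5x_E − x_D = 0, so x_E = 36.2 − 0.2x_D.
At x_D = 1: x_E = 36.2 − 0.2·1 = 36.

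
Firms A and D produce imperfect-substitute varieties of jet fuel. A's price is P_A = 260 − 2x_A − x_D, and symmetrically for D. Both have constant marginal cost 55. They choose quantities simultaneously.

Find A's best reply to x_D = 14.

Firm A's profit: π = x_A(260 − 2x_A − x_D) − 55x_A.
∂π/∂x_A = 205 − 4x_A − x_D = 0 ⇒ x_A = 51.25 − 0.25x_D.
At x_D = 14: x_A = 51.25 − 0.25·14 = 47.75.

47.75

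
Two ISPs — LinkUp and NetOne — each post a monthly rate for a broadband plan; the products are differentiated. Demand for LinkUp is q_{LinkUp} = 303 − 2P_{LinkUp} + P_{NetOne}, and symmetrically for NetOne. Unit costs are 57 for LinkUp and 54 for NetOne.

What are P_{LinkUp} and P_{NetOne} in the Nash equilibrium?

LinkUp's profit: π = (P_{LinkUp} − 57)(303 − 2P_{LinkUp} + P_{NetOne}).
∂π/∂P_{LinkUp} = 417 − 4P_{LinkUp} + P_{NetOne} = 0 ⇒ P_{LinkUp} = 104.25 + 0.25P_{NetOne}.
Similarly P_{NetOne} = 102.75 + 0.25P_{LinkUp}.
Solving the two reaction functions simultaneously: (1 − (0.25)(0.25))P_{LinkUp} = 104.25 + 0.25·102.75, so 0.9375P_{LinkUp} = 129.9375 and P_{LinkUp} = 138.6.
Then P_{NetOne} = 102.75 + 0.25·138.6 = 137.4.

138.6, 137.4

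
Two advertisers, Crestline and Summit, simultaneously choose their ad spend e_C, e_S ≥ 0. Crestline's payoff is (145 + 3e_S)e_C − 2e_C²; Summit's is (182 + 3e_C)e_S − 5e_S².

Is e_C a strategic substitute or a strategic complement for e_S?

Expanding Crestline's payoff: 145e_C + 3e_Se_C − 2e_C².
∂π/∂e_C = 145 + 3e_S − 4e_C = 0, so e_C = 36.25 + 0.75e_S.
The best-response slope de_C/de_S = 0.75 > 0: the reaction function is upward-sloping, so the choices are strategic complements.

strategic complements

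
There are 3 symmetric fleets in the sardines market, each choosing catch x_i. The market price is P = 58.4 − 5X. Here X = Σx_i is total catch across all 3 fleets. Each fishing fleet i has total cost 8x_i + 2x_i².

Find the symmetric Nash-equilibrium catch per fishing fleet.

2.1

A representative fishing fleet's profit is π_i = x_i(58.4 − 5X) − 8x_i − 2x_i², with X = x_i + Σ_{j≠i} x_j.
First-order condition: 50.4 − 14x_i − 5Σ_{j≠i} x_j = 0.
With identical fishing fleets, set every x_j = x: then 50.4 − 14x − 10x = 0, i.e. x = 50.4/24 = 2.1.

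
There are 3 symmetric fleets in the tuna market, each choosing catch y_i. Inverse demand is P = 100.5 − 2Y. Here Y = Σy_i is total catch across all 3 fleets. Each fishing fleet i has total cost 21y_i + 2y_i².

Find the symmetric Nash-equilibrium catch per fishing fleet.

A representative fishing fleet's profit is π_i = y_i(100.5 − 2Y) − 21y_i − 2y_i², with Y = y_i + Σ_{j≠i} y_j.
First-order condition: 79.5 − 8y_i − 2Σ_{j≠i} y_j = 0.
In a symmetric equilibrium every fishing fleet chooses the same y, so Σ_{j≠i} y_j = 2y. The condition becomes 79.5 − 12y = 0, giving y = 79.5/12 = 6.625.

6.625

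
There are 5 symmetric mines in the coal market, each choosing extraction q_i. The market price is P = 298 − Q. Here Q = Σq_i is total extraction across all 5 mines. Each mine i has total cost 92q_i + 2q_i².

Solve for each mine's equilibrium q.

20.6

A representative mine's profit is π_i = q_i(298 − Q) − 92q_i − 2q_i², with Q = q_i + Σ_{j≠i} q_j.
First-order condition: 206 − 6q_i − Σ_{j≠i} q_j = 0.
In a symmetric equilibrium every mine chooses the same q, so Σ_{j≠i} q_j = 4q. The condition becomes 206 − 10q = 0, giving q = 206/10 = 20.6.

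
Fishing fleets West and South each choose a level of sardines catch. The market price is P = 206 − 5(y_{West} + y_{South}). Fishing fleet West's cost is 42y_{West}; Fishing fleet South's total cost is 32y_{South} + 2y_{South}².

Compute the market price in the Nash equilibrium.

Fishing fleet West's profit: π = y_{West}(206 − 5(y_{West} + y_{South})) − 42y_{West}.
∂π/∂y_{West} = 164 − 10y_{West} − 5y_{South} = 0, so y_{West} = 16.4 − 0.5y_{South}.
For South: ∂π/∂y_{South} = 174 − 14y_{South} − 5y_{West} = 0 ⇒ y_{South} = 87/7 − (5/14)y_{West}.
Solving the two reaction functions simultaneously: (1 − (−0.5)(−5/14))y_{West} = 16.4 − 0.5·(87/7), so (23/28)y_{West} = 713/70 and y_{West} = 12.4.
Then y_{South} = 87/7 − (5/14)·12.4 = 8.
Equilibrium price: P = 206 − 5·20.4 = 104.

104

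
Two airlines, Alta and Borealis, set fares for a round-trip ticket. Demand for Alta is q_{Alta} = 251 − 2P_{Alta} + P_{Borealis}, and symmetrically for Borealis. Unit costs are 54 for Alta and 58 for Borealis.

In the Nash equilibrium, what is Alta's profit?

Alta's profit: π = (P_{Alta} − 54)(251 − 2P_{Alta} + P_{Borealis}).
∂π/∂P_{Alta} = 359 − 4P_{Alta} + P_{Borealis} = 0 ⇒ P_{Alta} = 89.75 + 0.25P_{Borealis}.
Similarly P_{Borealis} = 91.75 + 0.25P_{Alta}.
Solving the two reaction functions simultaneously: (1 − (0.25)(0.25))P_{Alta} = 89.75 + 0.25·91.75, so 0.9375P_{Alta} = 112.6875 and P_{Alta} = 120.2.
Then P_{Borealis} = 91.75 + 0.25·120.2 = 121.8.
q_{Alta} = 251 − 2·120.2 + 121.8 = 132.4.
Profit = (120.2 − 54)·132.4 = 8764.88.

8764.88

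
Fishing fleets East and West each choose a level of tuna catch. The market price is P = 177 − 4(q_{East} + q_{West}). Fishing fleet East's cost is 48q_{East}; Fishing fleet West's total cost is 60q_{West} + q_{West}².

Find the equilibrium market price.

Fishing fleet East's profit: π = q_{East}(177 − 4(q_{East} + q_{West})) − 48q_{East}.
∂π/∂q_{East} = 129 − 8q_{East} − 4q_{West} = 0, so q_{East} = 16.125 − 0.5q_{West}.
For West: ∂π/∂q_{West} = 117 − 10q_{West} − 4q_{East} = 0 ⇒ q_{West} = 11.7 − 0.4q_{East}.
Plugging q_{West} into East's best response: q_{East} = 16.125 − 0.5(11.7 − 0.4q_{East}) ⇒ 0.8q_{East} = 10.275, so q_{East} = 411/32.
Then q_{West} = 11.7 − 0.4·(411/32) = 6.5625.
Equilibrium price: P = 177 − 4·(621/32) = 99.375.

99.375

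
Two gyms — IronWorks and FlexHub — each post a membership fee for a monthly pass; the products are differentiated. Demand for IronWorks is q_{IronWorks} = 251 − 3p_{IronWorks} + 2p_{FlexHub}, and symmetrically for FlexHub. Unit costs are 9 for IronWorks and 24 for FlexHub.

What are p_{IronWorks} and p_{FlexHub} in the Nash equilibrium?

72.3125, 77.9375

IronWorks's profit: π = (p_{IronWorks} − 9)(251 − 3p_{IronWorks} + 2p_{FlexHub}).
∂π/∂p_{IronWorks} = 278 − 6p_{IronWorks} + 2p_{FlexHub} = 0 ⇒ p_{IronWorks} = 139/3 + (1/3)p_{FlexHub}.
Similarly p_{FlexHub} = 323/6 + (1/3)p_{IronWorks}.
Solving the two reaction functions simultaneously: (1 − (1/3)(1/3))p_{IronWorks} = 139/3 + (1/3)·(323/6), so (8/9)p_{IronWorks} = 1157/18 and p_{IronWorks} = 72.3125.
Then p_{FlexHub} = 323/6 + (1/3)·72.3125 = 77.9375.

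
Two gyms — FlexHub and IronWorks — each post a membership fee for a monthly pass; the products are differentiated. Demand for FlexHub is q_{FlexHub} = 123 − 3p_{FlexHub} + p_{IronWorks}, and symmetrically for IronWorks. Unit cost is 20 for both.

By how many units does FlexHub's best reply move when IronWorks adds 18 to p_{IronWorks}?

3

FlexHub's profit: π = (p_{FlexHub} − 20)(123 − 3p_{FlexHub} + p_{IronWorks}).
∂π/∂p_{FlexHub} = 183 − 6p_{FlexHub} + p_{IronWorks} = 0 ⇒ p_{FlexHub} = 30.5 + (1/6)p_{IronWorks}.
The reaction-function slope is 1/6, so an 18-unit rise in p_{IronWorks} moves p_{FlexHub} by 1/6 × 18 = 3. FlexHub's best response rises — the actions are strategic complements.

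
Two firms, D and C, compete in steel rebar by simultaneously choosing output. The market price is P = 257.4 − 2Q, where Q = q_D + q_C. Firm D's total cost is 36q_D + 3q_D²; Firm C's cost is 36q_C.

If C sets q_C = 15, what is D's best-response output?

19.14

Firm D's profit: π = q_D(257.4 − 2(q_D + q_C)) − 36q_D − 3q_D².
∂π/∂q_D = 221.4 − 10q_D − 2q_C = 0, so q_D = 22.14 − 0.2q_C.
At q_C = 15: q_D = 22.14 − 0.2·15 = 19.14.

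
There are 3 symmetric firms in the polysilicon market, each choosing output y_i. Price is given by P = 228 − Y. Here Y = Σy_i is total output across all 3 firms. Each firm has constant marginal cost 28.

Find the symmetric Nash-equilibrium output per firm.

50

A representative firm's profit is π_i = y_i(228 − Y) − 28y_i, with Y = y_i + Σ_{j≠i} y_j.
First-order condition: 200 − 2y_i − Σ_{j≠i} y_j = 0.
With identical firms, set every y_j = y: then 200 − 2y − 2y = 0, i.e. y = 200/4 = 50.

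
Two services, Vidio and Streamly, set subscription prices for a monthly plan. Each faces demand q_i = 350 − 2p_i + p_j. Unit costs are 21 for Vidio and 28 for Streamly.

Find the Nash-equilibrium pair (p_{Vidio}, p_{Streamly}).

Vidio's profit: π = (p_{Vidio} − 21)(350 − 2p_{Vidio} + p_{Streamly}).
∂π/∂p_{Vidio} = 392 − 4p_{Vidio} + p_{Streamly} = 0 ⇒ p_{Vidio} = 98 + 0.25p_{Streamly}.
Similarly p_{Streamly} = 101.5 + 0.25p_{Vidio}.
Plugging p_{Streamly} into Vidio's best response: p_{Vidio} = 98 + 0.25(101.5 + 0.25p_{Vidio}) ⇒ 0.9375p_{Vidio} = 123.375, so p_{Vidio} = 131.6.
Then p_{Streamly} = 101.5 + 0.25·131.6 = 134.4.

131.6, 134.4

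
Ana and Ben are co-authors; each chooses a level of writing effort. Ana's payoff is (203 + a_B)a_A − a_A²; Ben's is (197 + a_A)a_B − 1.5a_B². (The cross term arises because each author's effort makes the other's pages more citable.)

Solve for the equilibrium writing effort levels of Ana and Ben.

Expanding Ana's payoff: 203a_A + a_Ba_A − a_A².
∂π/∂a_A = 203 + a_B − 2a_A = 0, so a_A = 101.5 + 0.5a_B.
Likewise for Ben: a_B = 197/3 + (1/3)a_A.
Substituting the second reaction function into the first: a_A = 101.5 + 0.5(197/3 + (1/3)a_A), which gives (5/6)a_A = 403/3 ⇒ a_A = 161.2.
Then a_B = 197/3 + (1/3)·161.2 = 119.4.

161.2, 119.4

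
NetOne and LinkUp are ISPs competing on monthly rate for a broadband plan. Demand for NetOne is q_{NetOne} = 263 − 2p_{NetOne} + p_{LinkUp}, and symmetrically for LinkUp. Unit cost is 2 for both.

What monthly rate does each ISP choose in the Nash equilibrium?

NetOne's profit: π = (p_{NetOne} − 2)(263 − 2p_{NetOne} + p_{LinkUp}).
∂π/∂p_{NetOne} = 267 − 4p_{NetOne} + p_{LinkUp} = 0 ⇒ p_{NetOne} = 66.75 + 0.25p_{LinkUp}.
The game is symmetric, so in equilibrium p_{LinkUp} = p_{NetOne}: the reaction function gives 0.75p_{NetOne} = 66.75, hence p_{NetOne} = 89.

89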